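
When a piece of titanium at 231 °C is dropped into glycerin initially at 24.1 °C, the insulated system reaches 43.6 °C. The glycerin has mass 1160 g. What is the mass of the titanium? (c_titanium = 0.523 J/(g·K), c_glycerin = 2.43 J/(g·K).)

m ≈ 561 g

Heat lost by the titanium = heat gained by the glycerin:
m·0.523·(231 − 43.6) = 1160·2.43·(43.6 − 24.1)
98.01 m = 54967  ⇒  m ≈ 560.8 g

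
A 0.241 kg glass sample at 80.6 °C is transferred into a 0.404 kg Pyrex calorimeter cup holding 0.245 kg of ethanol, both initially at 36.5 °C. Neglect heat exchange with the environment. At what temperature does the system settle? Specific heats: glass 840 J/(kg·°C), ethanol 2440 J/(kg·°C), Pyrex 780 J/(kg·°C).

T_f ≈ 44.5 °C

T_f = Σ m_i c_i T_i / Σ m_i c_i:
T_f = (202.44×80.6 + 597.8×36.5 + 315.12×36.5) / (202.44 + 597.8 + 315.12)
    = 49638 / 1115.4 ≈ 44.50 °C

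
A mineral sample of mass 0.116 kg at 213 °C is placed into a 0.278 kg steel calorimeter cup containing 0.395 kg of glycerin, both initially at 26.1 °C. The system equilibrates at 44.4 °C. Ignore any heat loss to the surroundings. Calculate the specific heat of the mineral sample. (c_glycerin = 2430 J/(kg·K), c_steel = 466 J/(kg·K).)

Energy conservation, ΣQ = 0:
0.116·c·(44.4 − 213) + 0.395·2430·(44.4 − 26.1) + 0.278·466·(44.4 − 26.1) = 0
-19.56 c = -19936
c = -19936/-19.56 ≈ 1019 J/(kg·K)

c ≈ 1020 J/(kg·K)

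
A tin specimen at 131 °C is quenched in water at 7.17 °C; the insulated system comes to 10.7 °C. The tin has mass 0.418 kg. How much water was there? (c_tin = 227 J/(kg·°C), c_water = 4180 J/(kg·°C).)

m ≈ 0.774 kg

|Q_tin| = |Q_water|:
0.418×227×(131 − 10.7) = m×4180×(10.7 − 7.17)
14755 m = 11415  ⇒  m ≈ 0.7736 kg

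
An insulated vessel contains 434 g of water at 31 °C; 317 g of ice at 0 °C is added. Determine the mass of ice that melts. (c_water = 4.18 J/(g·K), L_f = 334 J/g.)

Heat available from the water dropping to 0 °C: 434·4.18·31 = 56238 J.
Melting all 317 g of ice would need 317·334 = 105878 J.
Since 56238 < 105878 J, not all the ice melts; equilibrium is at 0 °C.
m_melted·334 = 56238  ⇒  m_melted ≈ 168.4 g.

m_melted ≈ 168 g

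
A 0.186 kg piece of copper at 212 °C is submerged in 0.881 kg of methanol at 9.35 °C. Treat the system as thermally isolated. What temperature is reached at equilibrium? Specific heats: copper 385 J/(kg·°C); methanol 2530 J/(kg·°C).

Net heat exchanged in the isolated system is zero:
0.186×385×(T − 212) + 0.881×2530×(T − 9.35) = 0
71.61(T − 212) + 2228.9(T − 9.35) = 0
2300.5 T = 36022
T = 36022/2300.5 ≈ 15.66 °C

T_f ≈ 15.7 °C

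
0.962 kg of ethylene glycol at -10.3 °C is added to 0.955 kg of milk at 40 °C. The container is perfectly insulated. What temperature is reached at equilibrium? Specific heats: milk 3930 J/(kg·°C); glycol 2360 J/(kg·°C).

|Q_milk| = |Q_glycol|:
0.955*3930*(40 − T) = 0.962*2360*(T − (-10.3))
3753.1(40 − T) = 2270.3(T − (-10.3))
6023.5 T = 126742  ⇒  T ≈ 21.04 °C

T_f ≈ 21.0 °C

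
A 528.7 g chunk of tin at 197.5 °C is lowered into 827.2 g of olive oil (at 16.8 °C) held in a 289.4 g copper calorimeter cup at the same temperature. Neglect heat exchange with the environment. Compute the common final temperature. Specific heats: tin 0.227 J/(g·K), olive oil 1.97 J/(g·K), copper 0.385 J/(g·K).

T_f ≈ 28.5 °C

With ΣQ=0 the equilibrium temperature is the m·c-weighted mean:
T_f = (120.01×197.5 + 1629.6×16.8 + 111.42×16.8) / (120.01 + 1629.6 + 111.42)
    = 52952 / 1861 ≈ 28.45 °C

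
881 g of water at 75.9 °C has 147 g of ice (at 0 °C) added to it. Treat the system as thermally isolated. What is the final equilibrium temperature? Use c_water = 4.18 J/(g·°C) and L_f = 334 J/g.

T_f ≈ 53.6 °C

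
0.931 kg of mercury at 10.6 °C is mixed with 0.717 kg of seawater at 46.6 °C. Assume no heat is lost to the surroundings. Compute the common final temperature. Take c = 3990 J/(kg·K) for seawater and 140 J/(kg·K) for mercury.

T_f ≈ 45.0 °C

Let T be the final temperature. ΣQ_i = 0:
0.717*3990*(T − 46.6) + 0.931*140*(T − 10.6) = 0
2860.8(T − 46.6) + 130.34(T − 10.6) = 0
(2860.8 + 130.34) T = 2860.8*46.6 + 130.34*10.6
T ≈ 45.03 °C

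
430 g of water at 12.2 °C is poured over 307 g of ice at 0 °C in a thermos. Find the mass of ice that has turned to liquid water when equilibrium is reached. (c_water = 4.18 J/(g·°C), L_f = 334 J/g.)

Heat available from the water dropping to 0 °C: 430·4.18·12.2 = 21928 J.
Melting all 307 g of ice would need 307·334 = 102538 J.
That's not enough to melt it all — equilibrium is at 0 °C with ice remaining.
Mass melted = 21928/334 ≈ 65.65 g.

m_melted ≈ 65.7 g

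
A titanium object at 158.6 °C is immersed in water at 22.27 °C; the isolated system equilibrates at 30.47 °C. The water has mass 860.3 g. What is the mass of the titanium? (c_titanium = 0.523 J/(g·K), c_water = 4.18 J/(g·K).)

m ≈ 440 g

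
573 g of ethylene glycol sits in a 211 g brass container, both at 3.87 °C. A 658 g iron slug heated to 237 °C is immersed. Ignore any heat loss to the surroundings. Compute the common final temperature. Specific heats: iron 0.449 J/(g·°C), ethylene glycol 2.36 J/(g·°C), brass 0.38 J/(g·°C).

T_f ≈ 43.7 °C

Conservation of energy gives ΣQ = 0:
658·0.449·(T − 237) + 573·2.36·(T − 3.87) + 211·0.38·(T − 3.87) = 0
295.44(T − 237) + 1352.3(T − 3.87) + 80.18(T − 3.87) = 0
1727.9 T = 75563
T = 75563 / 1727.9 = 43.7 °C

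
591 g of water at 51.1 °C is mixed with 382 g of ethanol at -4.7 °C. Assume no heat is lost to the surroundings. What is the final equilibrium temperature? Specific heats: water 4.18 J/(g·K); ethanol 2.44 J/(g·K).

T_f = Σ m_i c_i T_i / Σ m_i c_i:
T_f = (2470.4×51.1 + 932.08×(-4.7)) / (2470.4 + 932.08)
    = 121856 / 3402.5 ≈ 35.81 °C

T_f ≈ 35.8 °C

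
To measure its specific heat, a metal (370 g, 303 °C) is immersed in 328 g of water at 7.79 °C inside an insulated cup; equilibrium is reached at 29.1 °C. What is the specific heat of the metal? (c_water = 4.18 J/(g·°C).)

Heat lost by the metal = heat gained by the water:
370·c·(303 − 29.1) = 328·4.18·(29.1 − 7.79)
101343 c = 29217  ⇒  c ≈ 0.2883 J/(g·°C)

c ≈ 0.288 J/(g·°C)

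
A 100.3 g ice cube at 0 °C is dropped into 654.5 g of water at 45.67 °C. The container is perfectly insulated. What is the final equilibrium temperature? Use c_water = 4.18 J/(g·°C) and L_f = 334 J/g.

T_f ≈ 29.0 °C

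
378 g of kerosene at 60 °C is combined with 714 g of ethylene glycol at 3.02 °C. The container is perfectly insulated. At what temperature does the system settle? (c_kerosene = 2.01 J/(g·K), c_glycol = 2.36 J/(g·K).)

T_f ≈ 20.7 °C

Net heat exchanged in the isolated system is zero:
378×2.01×(T − 60) + 714×2.36×(T − 3.02) = 0
759.78(T − 60) + 1685(T − 3.02) = 0
2444.8 T = 50676
T = 50676 / 2444.8 = 20.7 °C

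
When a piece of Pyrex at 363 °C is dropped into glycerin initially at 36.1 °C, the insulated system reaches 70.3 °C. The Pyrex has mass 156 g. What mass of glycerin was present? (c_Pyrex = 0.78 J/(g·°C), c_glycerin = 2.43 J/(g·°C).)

m ≈ 429 g

Energy conservation, ΣQ = 0:
156×0.78×(70.3 − 363) + m×2.43×(70.3 − 36.1) = 0
83.11 m = 35616
m = 35616/83.11 ≈ 428.6 g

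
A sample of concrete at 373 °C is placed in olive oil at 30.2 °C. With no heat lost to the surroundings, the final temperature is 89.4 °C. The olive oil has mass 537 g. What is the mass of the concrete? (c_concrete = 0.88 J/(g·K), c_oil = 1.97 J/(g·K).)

m ≈ 251 g

Net heat exchanged in the isolated system is zero:
m·0.88·(89.4 − 373) + 537·1.97·(89.4 − 30.2) = 0
-249.57 m = -62627
m = -62627/-249.57 ≈ 250.9 g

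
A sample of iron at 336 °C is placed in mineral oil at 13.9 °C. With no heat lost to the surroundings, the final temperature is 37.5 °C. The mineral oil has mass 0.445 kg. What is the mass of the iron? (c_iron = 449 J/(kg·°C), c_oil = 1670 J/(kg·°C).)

Let T be the final temperature. ΣQ_i = 0:
m·449·(37.5 − 336) + 0.445·1670·(37.5 − 13.9) = 0
-134026 m = -17538
m = -17538/-134026 ≈ 0.1309 kg

m ≈ 0.131 kg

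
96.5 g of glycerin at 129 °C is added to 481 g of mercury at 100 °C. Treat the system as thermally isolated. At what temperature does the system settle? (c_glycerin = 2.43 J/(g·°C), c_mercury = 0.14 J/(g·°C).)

Set heat shed by the hot body equal to heat absorbed by the cold body:
96.5×2.43×(129 − T) = 481×0.14×(T − 100)
234.5(129 − T) = 67.34(T − 100)
301.84 T = 36984  ⇒  T ≈ 122.53 °C

T_f ≈ 122.5 °C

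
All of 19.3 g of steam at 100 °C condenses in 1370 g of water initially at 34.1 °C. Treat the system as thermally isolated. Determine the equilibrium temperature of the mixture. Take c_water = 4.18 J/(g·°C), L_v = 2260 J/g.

T_f ≈ 42.5 °C

Let T be the final temperature. ΣQ_i = 0:
steam→water at 100 °C releases m L_v = 19.3·2260 = 43618
  condensed water 100 °C→T: 80.67(T − 100)
  water warms: 1370·4.18·(T − 34.1) = 5726.6(T − 34.1)
5807.3 T = 43618 + 8067.4 + 195277 = 246962
T ≈ 42.53 °C — below 100 °C, confirming all the steam condensed.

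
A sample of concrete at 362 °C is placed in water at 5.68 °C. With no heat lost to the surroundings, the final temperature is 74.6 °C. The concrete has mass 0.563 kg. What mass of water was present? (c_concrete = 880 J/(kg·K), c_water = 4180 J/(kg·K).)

m ≈ 0.494 kg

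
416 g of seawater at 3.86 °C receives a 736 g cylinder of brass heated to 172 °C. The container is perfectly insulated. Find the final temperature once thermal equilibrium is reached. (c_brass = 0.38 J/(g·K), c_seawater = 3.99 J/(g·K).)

T_f = Σ m_i c_i T_i / Σ m_i c_i:
T_f = (279.68*172 + 1659.8*3.86) / (279.68 + 1659.8)
    = 54512 / 1939.5 ≈ 28.11 °C

T_f ≈ 28.1 °C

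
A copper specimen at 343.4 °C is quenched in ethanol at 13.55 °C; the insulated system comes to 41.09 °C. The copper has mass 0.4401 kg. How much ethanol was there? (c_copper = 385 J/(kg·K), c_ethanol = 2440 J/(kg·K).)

Heat gained plus heat lost sum to zero:
0.4401·385·(41.09 − 343.4) + m·2440·(41.09 − 13.55) = 0
67198 m = 51223
m = 51223/67198 ≈ 0.7623 kg

m ≈ 0.762 kg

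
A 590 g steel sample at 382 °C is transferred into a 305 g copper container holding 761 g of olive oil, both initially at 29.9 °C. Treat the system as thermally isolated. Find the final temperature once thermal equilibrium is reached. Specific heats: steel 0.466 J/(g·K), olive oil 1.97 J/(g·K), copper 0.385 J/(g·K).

T_f ≈ 81.1 °C

Energy conservation, ΣQ = 0:
590·0.466·(T − 382) + 761·1.97·(T − 29.9) + 305·0.385·(T − 29.9) = 0
1891.5 T = 153363
T ≈ 81.08 °C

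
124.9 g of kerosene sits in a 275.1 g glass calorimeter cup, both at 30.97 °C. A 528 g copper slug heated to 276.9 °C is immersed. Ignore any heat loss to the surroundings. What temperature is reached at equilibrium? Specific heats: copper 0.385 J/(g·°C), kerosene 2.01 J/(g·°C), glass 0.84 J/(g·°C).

T_f ≈ 103.9 °C

Heat gained plus heat lost sum to zero:
528*0.385*(T − 276.9) + 124.9*2.01*(T − 30.97) + 275.1*0.84*(T − 30.97) = 0
(203.28 + 251.05 + 231.08) T = 203.28*276.9 + 251.05*30.97 + 231.08*30.97
T ≈ 103.91 °C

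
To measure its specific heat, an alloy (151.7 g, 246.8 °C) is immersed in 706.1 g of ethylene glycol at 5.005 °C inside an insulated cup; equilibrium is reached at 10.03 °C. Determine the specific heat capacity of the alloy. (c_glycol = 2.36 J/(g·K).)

c ≈ 0.233 J/(g·K)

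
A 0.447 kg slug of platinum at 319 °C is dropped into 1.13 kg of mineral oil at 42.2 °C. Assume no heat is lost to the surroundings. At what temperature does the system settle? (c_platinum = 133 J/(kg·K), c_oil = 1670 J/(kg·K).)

T_f ≈ 50.7 °C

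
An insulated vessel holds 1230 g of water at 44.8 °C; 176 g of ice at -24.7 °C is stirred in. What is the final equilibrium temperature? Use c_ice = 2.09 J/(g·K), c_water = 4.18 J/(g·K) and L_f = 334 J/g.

Setting the total heat transfer to zero:
ice -24.7→0 °C: 176·2.09·24.7 = 9085.6; fusion: m_ice L_f = 176·334 = 58784; meltwater 0→T: 176·4.18·T = 735.68 T; water cools: 1230·4.18·(T − 44.8) = 5141.4(T − 44.8)
5877.1 T = 230335 − 67870 = 162465
T ≈ 27.64 °C — above 0 °C, consistent with complete melting.

T_f ≈ 27.6 °C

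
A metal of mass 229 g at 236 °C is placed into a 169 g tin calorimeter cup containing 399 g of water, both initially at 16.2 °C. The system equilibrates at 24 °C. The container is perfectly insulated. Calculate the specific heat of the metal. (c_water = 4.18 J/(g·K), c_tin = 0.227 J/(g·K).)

Net heat exchanged in the isolated system is zero:
229·c·(24 − 236) + 399·4.18·(24 − 16.2) + 169·0.227·(24 − 16.2) = 0
-48548 c = -13308
c = -13308/-48548 ≈ 0.2741 J/(g·K)

c ≈ 0.274 J/(g·K)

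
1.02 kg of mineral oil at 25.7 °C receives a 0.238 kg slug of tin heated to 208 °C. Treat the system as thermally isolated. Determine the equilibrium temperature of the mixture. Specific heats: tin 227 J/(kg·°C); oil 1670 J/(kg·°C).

Conservation of energy gives ΣQ = 0:
0.238·227·(T − 208) + 1.02·1670·(T − 25.7) = 0
1757.4 T = 55015
T = 55015 / 1757.4 = 31.3 °C

T_f ≈ 31.3 °C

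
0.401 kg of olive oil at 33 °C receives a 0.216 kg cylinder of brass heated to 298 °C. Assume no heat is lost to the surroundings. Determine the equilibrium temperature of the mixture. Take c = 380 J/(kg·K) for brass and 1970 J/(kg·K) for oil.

T_f = Σ m_i c_i T_i / Σ m_i c_i:
T_f = (82.08·298 + 789.97·33) / (82.08 + 789.97)
    = 50529 / 872.05 ≈ 57.94 °C

T_f ≈ 57.9 °C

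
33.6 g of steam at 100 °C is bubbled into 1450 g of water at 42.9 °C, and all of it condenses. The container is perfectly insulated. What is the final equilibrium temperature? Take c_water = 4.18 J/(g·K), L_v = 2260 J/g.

Sum of m c ΔT and latent-heat terms is zero:
latent heat released on condensation: 33.6·2260 = 75936; condensed water 100 °C→T: 140.45(T − 100); original water: 6061(T − 42.9)
6201.4 T = 75936 + 14045 + 260017 = 349998
T ≈ 56.44 °C, under the boiling point, so the assumption holds.

T_f ≈ 56.4 °C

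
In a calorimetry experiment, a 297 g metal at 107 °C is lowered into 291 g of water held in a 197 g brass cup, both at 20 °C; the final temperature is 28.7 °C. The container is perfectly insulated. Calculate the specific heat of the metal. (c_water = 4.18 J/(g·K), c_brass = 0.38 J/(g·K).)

Let T be the final temperature. ΣQ_i = 0:
297×c×(28.7 − 107) + 291×4.18×(28.7 − 20) + 197×0.38×(28.7 − 20) = 0
-23255 c = -11234
c = -11234/-23255 ≈ 0.4831 J/(g·K)

c ≈ 0.483 J/(g·K)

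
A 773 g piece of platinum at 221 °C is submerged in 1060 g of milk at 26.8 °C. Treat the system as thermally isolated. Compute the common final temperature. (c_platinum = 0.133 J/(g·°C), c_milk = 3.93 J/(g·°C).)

T_f ≈ 31.5 °C

Set heat shed by the hot body equal to heat absorbed by the cold body:
773*0.133*(221 − T) = 1060*3.93*(T − 26.8)
102.81(221 − T) = 4165.8(T − 26.8)
4268.6 T = 134364  ⇒  T ≈ 31.48 °C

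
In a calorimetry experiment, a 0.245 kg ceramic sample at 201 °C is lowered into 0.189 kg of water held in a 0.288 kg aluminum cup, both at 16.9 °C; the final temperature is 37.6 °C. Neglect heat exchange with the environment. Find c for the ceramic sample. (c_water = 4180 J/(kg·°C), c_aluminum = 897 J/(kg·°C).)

Taking heat into each body as positive, Σ m c ΔT = 0:
0.245·c·(37.6 − 201) + 0.189·4180·(37.6 − 16.9) + 0.288·897·(37.6 − 16.9) = 0
-40.03 c = -21701
c = -21701/-40.03 ≈ 542.1 J/(kg·°C)

c ≈ 542 J/(kg·°C)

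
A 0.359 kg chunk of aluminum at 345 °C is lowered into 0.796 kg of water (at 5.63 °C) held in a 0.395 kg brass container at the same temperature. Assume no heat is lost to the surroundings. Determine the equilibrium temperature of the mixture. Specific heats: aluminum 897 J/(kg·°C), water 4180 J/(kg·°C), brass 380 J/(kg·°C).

T_f ≈ 34.4 °C

T_f = Σ m_i c_i T_i / Σ m_i c_i:
T_f = (322.02*345 + 3327.3*5.63 + 150.1*5.63) / (322.02 + 3327.3 + 150.1)
    = 130676 / 3799.4 ≈ 34.39 °C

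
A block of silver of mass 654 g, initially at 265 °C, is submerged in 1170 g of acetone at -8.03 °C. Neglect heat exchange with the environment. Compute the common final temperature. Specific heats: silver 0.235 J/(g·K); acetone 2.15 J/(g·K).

T_f ≈ 7.7 °C

|Q_silver| = |Q_acetone|:
654×0.235×(265 − T) = 1170×2.15×(T − (-8.03))
153.69(265 − T) = 2515.5(T − (-8.03))
2669.2 T = 20528  ⇒  T ≈ 7.69 °C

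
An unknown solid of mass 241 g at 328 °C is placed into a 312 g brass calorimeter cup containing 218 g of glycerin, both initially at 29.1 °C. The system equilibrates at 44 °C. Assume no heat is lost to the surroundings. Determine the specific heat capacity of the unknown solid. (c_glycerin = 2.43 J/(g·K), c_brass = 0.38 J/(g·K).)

c ≈ 0.141 J/(g·K)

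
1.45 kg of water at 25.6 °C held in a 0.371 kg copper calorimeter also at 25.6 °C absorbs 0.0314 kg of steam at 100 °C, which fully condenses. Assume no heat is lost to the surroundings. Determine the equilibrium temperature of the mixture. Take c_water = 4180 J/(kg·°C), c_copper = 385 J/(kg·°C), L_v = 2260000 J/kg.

T_f ≈ 38.3 °C

Sum of m c ΔT and latent-heat terms is zero:
condense steam: −0.0314·2260000 = −70964
  condensate cools 100→T: 0.0314·4180·(T − 100) = 131.25(T − 100)
  original water: 6061(T − 25.6)
  copper cup: 0.371·385·(T − 25.6) = 142.84(T − 25.6)
6335.1 T = 70964 + 13125 + 158818 = 242907
T ≈ 38.34 °C (< 100 °C, so full condensation is consistent).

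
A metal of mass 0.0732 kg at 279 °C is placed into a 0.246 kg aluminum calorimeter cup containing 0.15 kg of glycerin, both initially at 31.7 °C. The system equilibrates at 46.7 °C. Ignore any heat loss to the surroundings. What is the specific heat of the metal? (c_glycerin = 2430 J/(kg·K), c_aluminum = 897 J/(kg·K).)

c ≈ 516 J/(kg·K)

Heat gained plus heat lost sum to zero:
0.0732×c×(46.7 − 279) + 0.15×2430×(46.7 − 31.7) + 0.246×897×(46.7 − 31.7) = 0
-17 c = -8777.4
c = -8777.4/-17 ≈ 516.2 J/(kg·K)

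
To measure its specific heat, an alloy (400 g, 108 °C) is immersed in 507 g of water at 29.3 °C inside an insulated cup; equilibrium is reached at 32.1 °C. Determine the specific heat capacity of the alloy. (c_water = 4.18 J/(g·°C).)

Heat lost by the alloy = heat gained by the water:
400·c·(108 − 32.1) = 507·4.18·(32.1 − 29.3)
30360 c = 5933.9  ⇒  c ≈ 0.1955 J/(g·°C)

c ≈ 0.195 J/(g·°C)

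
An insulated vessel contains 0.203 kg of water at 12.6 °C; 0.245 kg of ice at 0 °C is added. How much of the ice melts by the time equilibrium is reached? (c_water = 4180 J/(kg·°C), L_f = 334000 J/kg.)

Cooling the water to 0 °C releases 0.203·4180·12.6 = 10692 J.
To melt every bit of ice: 0.245·334000 = 81830 J.
10692 J < 81830 J, so only part of the ice melts and the system sits at 0 °C.
Mass melted = 10692/334000 ≈ 0.03201 kg.

m_melted ≈ 0.032 kg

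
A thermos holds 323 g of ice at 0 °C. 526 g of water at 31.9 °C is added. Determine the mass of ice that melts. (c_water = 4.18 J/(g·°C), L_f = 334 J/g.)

Heat available from the water dropping to 0 °C: 526×4.18×31.9 = 70138 J.
Fully melting the ice requires m_ice L_f = 323×334 = 107882 J.
Since 70138 < 107882 J, not all the ice melts; equilibrium is at 0 °C.
m_melt = 70138 / L_f = 210 g.

m_melted ≈ 210 g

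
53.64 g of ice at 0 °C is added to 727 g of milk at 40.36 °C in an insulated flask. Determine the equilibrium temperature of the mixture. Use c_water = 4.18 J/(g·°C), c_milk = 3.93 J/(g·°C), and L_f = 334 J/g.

Energy conservation, ΣQ = 0:
fusion: m_ice L_f = 53.64×334 = 17916; warm the meltwater: 224.22 T; milk cools: 727×3.93×(T − 40.36) = 2857.1(T − 40.36)
3081.3 T = 115313 − 17916 = 97397
T ≈ 31.61 °C (positive, so assuming full melt was valid).

T_f ≈ 31.6 °C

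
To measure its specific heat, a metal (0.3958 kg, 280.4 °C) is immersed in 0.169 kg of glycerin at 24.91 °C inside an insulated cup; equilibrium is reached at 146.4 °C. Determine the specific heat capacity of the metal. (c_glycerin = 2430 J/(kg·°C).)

Taking heat into each body as positive, Σ m c ΔT = 0:
0.3958·c·(146.4 − 280.4) + 0.169·2430·(146.4 − 24.91) = 0
-53.04 c = -49892
c = -49892/-53.04 ≈ 940.7 J/(kg·°C)

c ≈ 941 J/(kg·°C)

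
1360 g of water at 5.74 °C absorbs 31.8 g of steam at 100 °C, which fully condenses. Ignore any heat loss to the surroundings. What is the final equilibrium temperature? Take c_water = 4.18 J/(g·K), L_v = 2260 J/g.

Taking heat into each body as positive, Σ m c ΔT = 0:
latent heat released on condensation: 31.8·2260 = 71868; condensate cools 100→T: 31.8·4.18·(T − 100) = 132.92(T − 100); original water: 5684.8(T − 5.74)
5817.7 T = 71868 + 13292 + 32631 = 117791
T ≈ 20.25 °C (< 100 °C, so full condensation is consistent).

T_f ≈ 20.2 °C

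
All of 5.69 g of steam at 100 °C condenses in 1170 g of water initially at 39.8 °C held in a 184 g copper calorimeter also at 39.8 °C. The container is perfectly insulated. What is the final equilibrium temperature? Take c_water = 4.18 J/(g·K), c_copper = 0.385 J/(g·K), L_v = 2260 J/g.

T_f ≈ 42.7 °C

Taking heat into each body as positive, Σ m c ΔT = 0:
steam→water at 100 °C releases m L_v = 5.69·2260 = 12859; condensed water 100 °C→T: 23.78(T − 100); original water: 4890.6(T − 39.8); cup: 70.84(T − 39.8)
4985.2 T = 12859 + 2378.4 + 197465 = 212703
T ≈ 42.67 °C (< 100 °C, so full condensation is consistent).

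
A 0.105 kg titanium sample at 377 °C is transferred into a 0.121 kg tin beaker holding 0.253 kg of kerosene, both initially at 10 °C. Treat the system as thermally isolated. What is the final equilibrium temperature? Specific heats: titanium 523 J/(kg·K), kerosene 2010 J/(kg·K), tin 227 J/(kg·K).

Net heat exchanged in the isolated system is zero:
0.105*523*(T − 377) + 0.253*2010*(T − 10) + 0.121*227*(T − 10) = 0
54.91(T − 377) + 508.53(T − 10) + 27.47(T − 10) = 0
590.91 T = 26063
T ≈ 44.11 °C

T_f ≈ 44.1 °C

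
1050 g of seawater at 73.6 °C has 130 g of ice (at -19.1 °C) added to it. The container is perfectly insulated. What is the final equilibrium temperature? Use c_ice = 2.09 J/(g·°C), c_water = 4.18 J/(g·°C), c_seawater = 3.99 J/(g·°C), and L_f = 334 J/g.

Let T be the final temperature. ΣQ_i = 0:
warm ice to 0 °C: 130·2.09·(0 − (-19.1)) = 5189.5; latent heat to melt: 130·334 = 43420; warm the meltwater: 543.4 T; seawater: 4189.5(T − 73.6)
4732.9 T = 308347 − 48609 = 259738
T ≈ 54.88 °C. Since T > 0 °C, the all-ice-melts assumption holds.

T_f ≈ 54.9 °C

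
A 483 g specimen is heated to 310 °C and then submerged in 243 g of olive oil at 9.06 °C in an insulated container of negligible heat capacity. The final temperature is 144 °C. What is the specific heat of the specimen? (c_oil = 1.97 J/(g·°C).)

m_s c (T_s − T_f) = m_oil c_oil (T_f − T_0):
483×c×(310 − 144) = 243×1.97×(144 − 9.06)
80178 c = 64597  ⇒  c ≈ 0.8057 J/(g·°C)

c ≈ 0.806 J/(g·°C)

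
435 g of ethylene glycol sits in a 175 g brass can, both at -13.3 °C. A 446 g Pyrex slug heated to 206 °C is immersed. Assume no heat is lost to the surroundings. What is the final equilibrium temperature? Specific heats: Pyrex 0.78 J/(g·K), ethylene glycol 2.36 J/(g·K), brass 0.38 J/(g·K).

Taking heat into each body as positive, Σ m c ΔT = 0:
446*0.78*(T − 206) + 435*2.36*(T − (-13.3)) + 175*0.38*(T − (-13.3)) = 0
347.88(T − 206) + 1026.6(T − (-13.3)) + 66.5(T − (-13.3)) = 0
(347.88 + 1026.6 + 66.5) T = 347.88*206 + 1026.6*(-13.3) + 66.5*(-13.3)
T = 57125 / 1441 = 39.6 °C

T_f ≈ 39.6 °C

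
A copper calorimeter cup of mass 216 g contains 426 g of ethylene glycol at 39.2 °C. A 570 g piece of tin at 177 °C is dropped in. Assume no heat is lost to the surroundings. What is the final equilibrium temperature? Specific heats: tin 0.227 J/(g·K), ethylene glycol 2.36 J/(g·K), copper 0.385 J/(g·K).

T_f ≈ 53.8 °C

Let T be the final temperature. ΣQ_i = 0:
570·0.227·(T − 177) + 426·2.36·(T − 39.2) + 216·0.385·(T − 39.2) = 0
129.39(T − 177) + 1005.4(T − 39.2) + 83.16(T − 39.2) = 0
1217.9 T = 65572
T = 65572/1217.9 ≈ 53.84 °C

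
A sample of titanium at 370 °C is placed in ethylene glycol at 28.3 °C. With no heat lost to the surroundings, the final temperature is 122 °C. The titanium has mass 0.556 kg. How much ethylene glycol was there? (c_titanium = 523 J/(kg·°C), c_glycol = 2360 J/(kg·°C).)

m ≈ 0.326 kg

Heat lost by the titanium = heat gained by the glycol:
0.556·523·(370 − 122) = m·2360·(122 − 28.3)
221132 m = 72115  ⇒  m ≈ 0.3261 kg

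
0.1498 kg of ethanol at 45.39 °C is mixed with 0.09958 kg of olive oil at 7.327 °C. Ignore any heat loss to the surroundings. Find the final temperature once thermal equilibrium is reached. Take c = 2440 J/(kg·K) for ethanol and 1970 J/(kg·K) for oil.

T_f ≈ 32.1 °C

Heat gained plus heat lost sum to zero:
0.1498×2440×(T − 45.39) + 0.09958×1970×(T − 7.327) = 0
365.51(T − 45.39) + 196.17(T − 7.327) = 0
561.68 T = 18028
T ≈ 32.10 °C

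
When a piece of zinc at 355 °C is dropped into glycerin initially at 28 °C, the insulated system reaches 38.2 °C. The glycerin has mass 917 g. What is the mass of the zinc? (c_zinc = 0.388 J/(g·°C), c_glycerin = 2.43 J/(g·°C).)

Heat gained plus heat lost sum to zero:
m×0.388×(38.2 − 355) + 917×2.43×(38.2 − 28) = 0
-122.92 m = -22729
m = -22729/-122.92 ≈ 184.9 g

m ≈ 185 g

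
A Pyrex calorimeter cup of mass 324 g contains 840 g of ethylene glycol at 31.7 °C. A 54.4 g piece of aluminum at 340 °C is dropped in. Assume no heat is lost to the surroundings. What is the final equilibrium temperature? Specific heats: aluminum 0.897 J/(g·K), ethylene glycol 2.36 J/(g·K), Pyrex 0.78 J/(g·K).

T_f ≈ 38.3 °C

Energy conservation, ΣQ = 0:
54.4×0.897×(T − 340) + 840×2.36×(T − 31.7) + 324×0.78×(T − 31.7) = 0
48.8(T − 340) + 1982.4(T − 31.7) + 252.72(T − 31.7) = 0
2283.9 T = 87444
T ≈ 38.29 °C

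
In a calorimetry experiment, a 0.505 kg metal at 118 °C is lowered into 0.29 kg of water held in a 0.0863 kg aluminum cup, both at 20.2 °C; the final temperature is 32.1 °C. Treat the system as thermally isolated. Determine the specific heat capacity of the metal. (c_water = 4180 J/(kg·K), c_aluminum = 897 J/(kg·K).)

Let T be the final temperature. ΣQ_i = 0:
0.505·c·(32.1 − 118) + 0.29·4180·(32.1 − 20.2) + 0.0863·897·(32.1 − 20.2) = 0
-43.38 c = -15346
c = -15346/-43.38 ≈ 353.8 J/(kg·K)

c ≈ 354 J/(kg·K)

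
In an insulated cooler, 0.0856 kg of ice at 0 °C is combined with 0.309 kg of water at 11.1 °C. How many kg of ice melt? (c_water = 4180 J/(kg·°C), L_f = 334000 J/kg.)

Water can give up m c ΔT = 0.309·4180·11.1 = 14337 J before reaching 0 °C.
To melt every bit of ice: 0.0856·334000 = 28590 J.
14337 J < 28590 J, so only part of the ice melts and the system sits at 0 °C.
m_melt = 14337 / L_f = 0.04293 kg.

m_melted ≈ 0.0429 kg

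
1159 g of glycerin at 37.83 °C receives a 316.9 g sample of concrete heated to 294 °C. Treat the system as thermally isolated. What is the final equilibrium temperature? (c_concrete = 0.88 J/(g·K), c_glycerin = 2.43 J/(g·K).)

T_f ≈ 60.9 °C

Conservation of energy gives ΣQ = 0:
316.9*0.88*(T − 294) + 1159*2.43*(T − 37.83) = 0
278.87(T − 294) + 2816.4(T − 37.83) = 0
3095.2 T = 188532
T = 188532 / 3095.2 = 60.9 °C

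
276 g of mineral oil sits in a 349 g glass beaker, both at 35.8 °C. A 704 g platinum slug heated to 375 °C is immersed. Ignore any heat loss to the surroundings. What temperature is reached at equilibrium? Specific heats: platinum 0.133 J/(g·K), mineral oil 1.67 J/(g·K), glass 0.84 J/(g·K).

T_f is the heat-capacity-weighted average of the initial temperatures:
T_f = (93.63*375 + 460.92*35.8 + 293.16*35.8) / (93.63 + 460.92 + 293.16)
    = 62108 / 847.71 ≈ 73.27 °C

T_f ≈ 73.3 °C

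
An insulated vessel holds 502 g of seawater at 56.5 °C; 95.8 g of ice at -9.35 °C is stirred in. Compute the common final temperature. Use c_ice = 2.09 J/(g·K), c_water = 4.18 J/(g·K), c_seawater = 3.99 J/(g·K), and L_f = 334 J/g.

Net heat exchanged in the isolated system is zero:
ice -9.35→0 °C: 95.8·2.09·9.35 = 1872.1
  fusion: m_ice L_f = 95.8·334 = 31997
  warm the meltwater: 400.44 T
  seawater: 2003(T − 56.5)
2403.4 T = 113168 − 33869 = 79299
T ≈ 32.99 °C (positive, so assuming full melt was valid).

T_f ≈ 33.0 °C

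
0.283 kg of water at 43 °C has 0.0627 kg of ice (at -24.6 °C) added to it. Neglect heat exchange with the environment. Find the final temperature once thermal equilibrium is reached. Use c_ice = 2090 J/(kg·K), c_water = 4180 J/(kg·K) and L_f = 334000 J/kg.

T_f ≈ 18.5 °C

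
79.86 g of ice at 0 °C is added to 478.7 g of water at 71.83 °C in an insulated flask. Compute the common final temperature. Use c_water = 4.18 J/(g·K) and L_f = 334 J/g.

T_f ≈ 50.1 °C

Setting the total heat transfer to zero:
melt ice: 79.86·334 = 26673; warm the meltwater: 333.81 T; water: 2001(T − 71.83)
2334.8 T = 143729 − 26673 = 117056
T ≈ 50.14 °C — above 0 °C, consistent with complete melting.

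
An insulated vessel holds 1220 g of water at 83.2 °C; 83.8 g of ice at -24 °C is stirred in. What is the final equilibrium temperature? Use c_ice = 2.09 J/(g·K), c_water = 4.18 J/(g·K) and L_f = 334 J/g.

T_f ≈ 71.9 °C

Heat gained plus heat lost sum to zero:
warm ice to 0 °C: 83.8×2.09×(0 − (-24)) = 4203.4
  melt ice: 83.8×334 = 27989
  warm the meltwater: 350.28 T
  water: 5099.6(T − 83.2)
5449.9 T = 424287 − 32193 = 392094
T ≈ 71.95 °C (positive, so assuming full melt was valid).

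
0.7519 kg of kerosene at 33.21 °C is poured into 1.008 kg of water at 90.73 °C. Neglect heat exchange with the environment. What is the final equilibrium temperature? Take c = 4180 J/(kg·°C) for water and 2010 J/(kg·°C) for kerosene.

Heat lost by the water equals heat gained by the kerosene:
1.008×4180×(90.73 − T) = 0.7519×2010×(T − 33.21)
4213.4(90.73 − T) = 1511.3(T − 33.21)
5724.8 T = 432476  ⇒  T ≈ 75.54 °C

T_f ≈ 75.5 °C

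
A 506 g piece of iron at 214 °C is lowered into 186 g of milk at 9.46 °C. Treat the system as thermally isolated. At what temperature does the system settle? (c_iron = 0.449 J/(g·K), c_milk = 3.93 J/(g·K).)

T_f ≈ 58.0 °C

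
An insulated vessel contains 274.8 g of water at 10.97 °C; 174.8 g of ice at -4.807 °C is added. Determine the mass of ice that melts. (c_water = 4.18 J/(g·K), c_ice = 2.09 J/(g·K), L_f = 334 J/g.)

m_melted ≈ 32.5 g

Water can give up m c ΔT = 274.8×4.18×10.97 = 12601 J before reaching 0 °C.
Warming the ice to 0 °C takes 174.8×2.09×4.807 = 1756.2 J, leaving 10845 J for melting.
Fully melting the ice requires m_ice L_f = 174.8×334 = 58383 J.
That's not enough to melt it all — equilibrium is at 0 °C with ice remaining.
m_melted×334 = 10845  ⇒  m_melted ≈ 32.47 g.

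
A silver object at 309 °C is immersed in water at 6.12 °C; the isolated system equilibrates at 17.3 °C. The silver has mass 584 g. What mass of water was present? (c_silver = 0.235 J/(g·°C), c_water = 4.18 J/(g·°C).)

m ≈ 857 g

Heat lost by the silver = heat gained by the water:
584×0.235×(309 − 17.3) = m×4.18×(17.3 − 6.12)
46.73 m = 40033  ⇒  m ≈ 856.6 g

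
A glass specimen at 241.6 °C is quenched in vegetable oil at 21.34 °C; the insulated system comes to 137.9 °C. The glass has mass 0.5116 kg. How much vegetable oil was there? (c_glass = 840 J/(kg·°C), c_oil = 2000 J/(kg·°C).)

m ≈ 0.191 kg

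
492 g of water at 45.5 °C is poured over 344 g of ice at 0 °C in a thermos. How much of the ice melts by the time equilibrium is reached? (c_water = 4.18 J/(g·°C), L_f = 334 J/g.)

m_melted ≈ 280 g

Water can give up m c ΔT = 492·4.18·45.5 = 93573 J before reaching 0 °C.
Fully melting the ice requires m_ice L_f = 344·334 = 114896 J.
Since 93573 < 114896 J, not all the ice melts; equilibrium is at 0 °C.
m_melted·334 = 93573  ⇒  m_melted ≈ 280.2 g.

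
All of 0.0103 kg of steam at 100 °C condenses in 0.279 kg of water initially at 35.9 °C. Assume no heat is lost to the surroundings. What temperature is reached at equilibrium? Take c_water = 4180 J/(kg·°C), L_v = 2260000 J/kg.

Heat gained plus heat lost sum to zero:
latent heat released on condensation: 0.0103·2260000 = 23278
  condensate cools 100→T: 0.0103·4180·(T − 100) = 43.05(T − 100)
  original water: 1166.2(T − 35.9)
1209.3 T = 23278 + 4305.4 + 41867 = 69451
T ≈ 57.43 °C (< 100 °C, so full condensation is consistent).

T_f ≈ 57.4 °C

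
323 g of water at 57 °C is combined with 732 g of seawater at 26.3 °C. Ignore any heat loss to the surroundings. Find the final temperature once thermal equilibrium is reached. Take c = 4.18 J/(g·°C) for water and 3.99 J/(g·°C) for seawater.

T_f ≈ 36.0 °C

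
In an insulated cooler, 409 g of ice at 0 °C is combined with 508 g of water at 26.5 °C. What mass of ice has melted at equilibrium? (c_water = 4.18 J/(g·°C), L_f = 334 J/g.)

Heat available from the water dropping to 0 °C: 508·4.18·26.5 = 56271 J.
Melting all 409 g of ice would need 409·334 = 136606 J.
56271 J < 136606 J, so only part of the ice melts and the system sits at 0 °C.
m_melted·334 = 56271  ⇒  m_melted ≈ 168.5 g.

m_melted ≈ 168 g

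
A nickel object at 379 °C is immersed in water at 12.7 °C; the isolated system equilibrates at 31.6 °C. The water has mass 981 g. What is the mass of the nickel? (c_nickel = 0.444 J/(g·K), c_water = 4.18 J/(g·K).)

Heat lost by the nickel = heat gained by the water:
m·0.444·(379 − 31.6) = 981·4.18·(31.6 − 12.7)
154.25 m = 77501  ⇒  m ≈ 502.5 g

m ≈ 502 g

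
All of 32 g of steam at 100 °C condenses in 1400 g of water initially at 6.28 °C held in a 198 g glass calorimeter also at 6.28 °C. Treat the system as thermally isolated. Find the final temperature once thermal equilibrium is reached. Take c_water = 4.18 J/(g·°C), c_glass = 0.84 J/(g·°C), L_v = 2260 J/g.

T_f ≈ 20.1 °C

Let T be the final temperature. ΣQ_i = 0:
condense steam: −32·2260 = −72320
  condensed water 100 °C→T: 133.76(T − 100)
  original water: 5852(T − 6.28)
  cup: 166.32(T − 6.28)
6152.1 T = 72320 + 13376 + 37795 = 123491
T ≈ 20.07 °C (< 100 °C, so full condensation is consistent).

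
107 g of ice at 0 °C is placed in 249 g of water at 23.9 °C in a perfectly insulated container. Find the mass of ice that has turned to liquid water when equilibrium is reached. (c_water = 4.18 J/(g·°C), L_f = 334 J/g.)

m_melted ≈ 74.5 g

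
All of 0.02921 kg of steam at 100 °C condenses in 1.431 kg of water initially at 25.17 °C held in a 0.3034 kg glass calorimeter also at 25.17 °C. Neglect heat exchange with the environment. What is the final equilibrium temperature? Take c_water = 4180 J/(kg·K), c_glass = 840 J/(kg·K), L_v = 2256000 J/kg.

Heat gained plus heat lost sum to zero:
condense steam: −0.02921×2256000 = −65898
  condensed water 100 °C→T: 122.1(T − 100)
  original water: 5981.6(T − 25.17)
  glass cup: 0.3034×840×(T − 25.17) = 254.86(T − 25.17)
6358.5 T = 65898 + 12210 + 156971 = 235079
T ≈ 36.97 °C (< 100 °C, so full condensation is consistent).

T_f ≈ 37.0 °C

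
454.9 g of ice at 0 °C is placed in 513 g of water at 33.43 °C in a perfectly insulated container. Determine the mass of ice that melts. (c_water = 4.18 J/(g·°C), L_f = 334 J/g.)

Heat available from the water dropping to 0 °C: 513·4.18·33.43 = 71685 J.
To melt every bit of ice: 454.9·334 = 151937 J.
That's not enough to melt it all — equilibrium is at 0 °C with ice remaining.
Mass melted = 71685/334 ≈ 214.6 g.

m_melted ≈ 215 g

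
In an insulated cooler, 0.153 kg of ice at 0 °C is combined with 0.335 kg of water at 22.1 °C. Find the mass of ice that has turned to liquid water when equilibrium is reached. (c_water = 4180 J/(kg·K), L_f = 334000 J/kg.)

m_melted ≈ 0.0927 kg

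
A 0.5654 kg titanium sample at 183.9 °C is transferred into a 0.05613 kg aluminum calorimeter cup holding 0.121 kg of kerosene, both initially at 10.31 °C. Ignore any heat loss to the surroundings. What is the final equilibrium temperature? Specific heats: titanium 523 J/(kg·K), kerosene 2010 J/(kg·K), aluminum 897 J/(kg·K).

Let T be the final temperature. ΣQ_i = 0:
0.5654·523·(T − 183.9) + 0.121·2010·(T − 10.31) + 0.05613·897·(T − 10.31) = 0
295.7(T − 183.9) + 243.21(T − 10.31) + 50.35(T − 10.31) = 0
589.26 T = 57407
T ≈ 97.42 °C

T_f ≈ 97.4 °C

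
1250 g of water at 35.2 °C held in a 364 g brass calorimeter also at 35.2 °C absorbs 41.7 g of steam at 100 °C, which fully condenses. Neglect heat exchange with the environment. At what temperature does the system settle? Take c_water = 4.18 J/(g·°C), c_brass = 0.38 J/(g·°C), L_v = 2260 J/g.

T_f ≈ 54.3 °C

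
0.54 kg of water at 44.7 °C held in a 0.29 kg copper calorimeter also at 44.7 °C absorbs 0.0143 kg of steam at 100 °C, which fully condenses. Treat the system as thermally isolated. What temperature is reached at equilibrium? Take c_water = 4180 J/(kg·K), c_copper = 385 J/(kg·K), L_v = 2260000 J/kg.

T_f ≈ 59.4 °C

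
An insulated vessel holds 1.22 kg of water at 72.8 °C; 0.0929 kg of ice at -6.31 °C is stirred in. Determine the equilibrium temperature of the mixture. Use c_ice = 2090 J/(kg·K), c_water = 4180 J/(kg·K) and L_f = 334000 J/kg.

T_f ≈ 61.8 °C

Setting the total heat transfer to zero:
warm ice to 0 °C: 0.0929·2090·(0 − (-6.31)) = 1225.2; melt ice: 0.0929·334000 = 31029; meltwater 0→T: 0.0929·4180·T = 388.32 T; water cools: 1.22·4180·(T − 72.8) = 5099.6(T − 72.8)
5487.9 T = 371251 − 32254 = 338997
T ≈ 61.77 °C — above 0 °C, consistent with complete melting.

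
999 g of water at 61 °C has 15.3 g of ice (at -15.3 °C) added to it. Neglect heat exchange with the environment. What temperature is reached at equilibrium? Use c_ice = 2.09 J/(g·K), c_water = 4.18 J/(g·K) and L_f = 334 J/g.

Taking heat into each body as positive, Σ m c ΔT = 0:
ice -15.3→0 °C: 15.3·2.09·15.3 = 489.25
  latent heat to melt: 15.3·334 = 5110.2
  meltwater 0→T: 15.3·4.18·T = 63.95 T
  water cools: 999·4.18·(T − 61) = 4175.8(T − 61)
4239.8 T = 254725 − 5599.4 = 249126
T ≈ 58.76 °C (positive, so assuming full melt was valid).

T_f ≈ 58.8 °C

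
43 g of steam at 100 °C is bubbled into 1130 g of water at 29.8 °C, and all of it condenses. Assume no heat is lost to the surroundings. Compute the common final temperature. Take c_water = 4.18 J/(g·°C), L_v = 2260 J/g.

T_f ≈ 52.2 °C

Heat gained plus heat lost sum to zero:
latent heat released on condensation: 43·2260 = 97180
  condensed water 100 °C→T: 179.74(T − 100)
  water warms: 1130·4.18·(T − 29.8) = 4723.4(T − 29.8)
4903.1 T = 97180 + 17974 + 140757 = 255911
T ≈ 52.19 °C (< 100 °C, so full condensation is consistent).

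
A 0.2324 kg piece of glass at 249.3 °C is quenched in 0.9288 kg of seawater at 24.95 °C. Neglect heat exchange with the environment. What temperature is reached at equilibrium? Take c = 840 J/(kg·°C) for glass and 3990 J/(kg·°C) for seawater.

T_f ≈ 36.2 °C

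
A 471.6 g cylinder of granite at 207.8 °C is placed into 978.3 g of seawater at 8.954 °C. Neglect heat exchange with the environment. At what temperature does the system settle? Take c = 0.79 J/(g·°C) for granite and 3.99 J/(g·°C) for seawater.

With ΣQ=0 the equilibrium temperature is the m·c-weighted mean:
T_f = (372.56×207.8 + 3903.4×8.954) / (372.56 + 3903.4)
    = 112370 / 4276 ≈ 26.28 °C

T_f ≈ 26.3 °C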